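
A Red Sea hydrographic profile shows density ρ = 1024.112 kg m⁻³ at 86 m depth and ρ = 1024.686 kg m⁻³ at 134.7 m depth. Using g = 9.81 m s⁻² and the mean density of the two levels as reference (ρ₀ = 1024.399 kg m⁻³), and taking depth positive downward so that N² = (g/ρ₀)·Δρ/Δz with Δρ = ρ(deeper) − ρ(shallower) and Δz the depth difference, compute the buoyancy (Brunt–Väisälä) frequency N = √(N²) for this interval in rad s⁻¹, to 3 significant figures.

Δρ = 1024.686 − 1024.112 = 0.574 kg m⁻³ over Δz = 134.7 − 86 = 48.7 m.
N² = (9.81/1024.399) × (0.574/48.7) = 1.1287 × 10⁻⁴ s⁻².
N = √(1.1287 × 10⁻⁴) = 0.010624 rad s⁻¹ ≈ 0.0106 rad s⁻¹.

0.0106 rad s⁻¹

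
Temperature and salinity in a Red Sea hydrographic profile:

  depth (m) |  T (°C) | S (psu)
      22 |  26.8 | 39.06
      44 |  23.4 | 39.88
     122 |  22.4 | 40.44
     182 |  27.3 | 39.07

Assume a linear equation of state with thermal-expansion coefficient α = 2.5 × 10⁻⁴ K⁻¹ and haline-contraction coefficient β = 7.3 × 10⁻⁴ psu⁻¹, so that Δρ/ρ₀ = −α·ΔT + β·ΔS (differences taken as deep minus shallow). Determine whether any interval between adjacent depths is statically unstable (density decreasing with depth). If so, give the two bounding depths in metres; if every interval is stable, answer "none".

122–182 m

Evaluate Δρ/ρ₀ = −αΔT + βΔS across each adjacent pair:
  22–44 m: −αΔT+βΔS = −(2.5 × 10⁻⁴)(-3.4)+(7.3 × 10⁻⁴)(+0.82) = 1.4 × 10⁻³ → stable
  44–122 m: −αΔT+βΔS = −(2.5 × 10⁻⁴)(-1.0)+(7.3 × 10⁻⁴)(+0.56) = 6.6 × 10⁻⁴ → stable
  122–182 m: −αΔT+βΔS = −(2.5 × 10⁻⁴)(+4.9)+(7.3 × 10⁻⁴)(-1.37) = -2.2 × 10⁻³ → UNSTABLE
The 122–182 m interval has Δρ < 0: lighter water underlies denser water.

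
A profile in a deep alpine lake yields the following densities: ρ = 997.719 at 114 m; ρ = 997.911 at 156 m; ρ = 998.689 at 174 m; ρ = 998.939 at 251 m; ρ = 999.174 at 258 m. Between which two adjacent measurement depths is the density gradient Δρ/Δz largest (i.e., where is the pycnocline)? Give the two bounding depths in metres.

Compute the density gradient over each adjacent pair:
  114–156 m: Δρ/Δz = 0.192/42 = 4.6 × 10⁻³ kg m⁻⁴
  156–174 m: Δρ/Δz = 0.778/18 = 0.043 kg m⁻⁴
  174–251 m: Δρ/Δz = 0.250/77 = 3.2 × 10⁻³ kg m⁻⁴
  251–258 m: Δρ/Δz = 0.235/7 = 0.034 kg m⁻⁴
The largest gradient is in the 156–174 m interval — the pycnocline.

156–174 m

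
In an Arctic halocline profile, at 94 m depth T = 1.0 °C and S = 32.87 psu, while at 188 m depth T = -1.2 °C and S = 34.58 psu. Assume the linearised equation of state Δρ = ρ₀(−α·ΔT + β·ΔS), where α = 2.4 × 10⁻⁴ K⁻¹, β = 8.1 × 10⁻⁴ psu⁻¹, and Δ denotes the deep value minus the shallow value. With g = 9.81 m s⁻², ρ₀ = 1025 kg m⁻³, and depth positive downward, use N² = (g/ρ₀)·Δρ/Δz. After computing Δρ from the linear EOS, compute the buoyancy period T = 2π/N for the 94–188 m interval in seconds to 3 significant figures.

ΔT = -2.2 K, ΔS = +1.71 psu (deep − shallow).
Δρ/ρ₀ = −αΔT + βΔS = 5.28 × 10⁻⁴ + 1.3851 × 10⁻³ = 1.9131 × 10⁻³, so Δρ ≈ 1.961 kg m⁻³.
N² = (g/ρ₀)·Δρ/Δz = g·(Δρ/ρ₀)/Δz = 9.81 × 1.9131 × 10⁻³ / 94 = 1.9965 × 10⁻⁴ s⁻².
N = √(1.9965 × 10⁻⁴) = 0.014130 rad s⁻¹ → T = 2π/N = 444.67 s ≈ 445 s.

445 s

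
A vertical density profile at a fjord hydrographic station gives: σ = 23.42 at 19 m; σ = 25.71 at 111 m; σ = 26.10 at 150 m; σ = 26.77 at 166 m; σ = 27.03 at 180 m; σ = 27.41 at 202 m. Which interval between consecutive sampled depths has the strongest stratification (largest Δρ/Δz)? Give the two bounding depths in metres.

150–166 m

Compute the density gradient over each adjacent pair:
  19–111 m: Δρ/Δz = 2.29/92 = 0.025 kg m⁻⁴
  111–150 m: Δρ/Δz = 0.39/39 = 0.010 kg m⁻⁴
  150–166 m: Δρ/Δz = 0.67/16 = 0.042 kg m⁻⁴
  166–180 m: Δρ/Δz = 0.26/14 = 0.019 kg m⁻⁴
  180–202 m: Δρ/Δz = 0.38/22 = 0.017 kg m⁻⁴
The largest gradient is in the 150–166 m interval — the pycnocline.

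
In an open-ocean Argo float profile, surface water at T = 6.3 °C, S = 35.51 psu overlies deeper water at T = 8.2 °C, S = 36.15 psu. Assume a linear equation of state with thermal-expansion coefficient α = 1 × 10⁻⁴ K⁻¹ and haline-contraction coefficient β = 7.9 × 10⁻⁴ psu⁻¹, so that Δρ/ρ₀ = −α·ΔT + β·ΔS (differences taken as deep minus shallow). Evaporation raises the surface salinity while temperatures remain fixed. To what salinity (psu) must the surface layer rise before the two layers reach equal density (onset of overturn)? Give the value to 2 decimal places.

Neutral buoyancy requires −α(T_deep − T_surf) + β(S_deep − S_surf′) = 0.
S_surf′ = S_deep − (α/β)·ΔT = 36.15 − (1 × 10⁻⁴/7.9 × 10⁻⁴)·(+1.9) = 35.9095 psu.
Increase required: 35.9095 − 35.51 = 0.3995 psu.

35.91 psu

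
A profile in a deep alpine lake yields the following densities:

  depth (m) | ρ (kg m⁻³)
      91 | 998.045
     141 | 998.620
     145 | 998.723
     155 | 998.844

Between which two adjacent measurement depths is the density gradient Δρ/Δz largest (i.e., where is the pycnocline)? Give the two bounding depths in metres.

Compute the density gradient over each adjacent pair:
  91–141 m: Δρ/Δz = 0.575/50 = 0.011 kg m⁻⁴
  141–145 m: Δρ/Δz = 0.103/4 = 0.026 kg m⁻⁴
  145–155 m: Δρ/Δz = 0.121/10 = 0.012 kg m⁻⁴
The largest gradient is in the 141–145 m interval — the pycnocline.

141–145 m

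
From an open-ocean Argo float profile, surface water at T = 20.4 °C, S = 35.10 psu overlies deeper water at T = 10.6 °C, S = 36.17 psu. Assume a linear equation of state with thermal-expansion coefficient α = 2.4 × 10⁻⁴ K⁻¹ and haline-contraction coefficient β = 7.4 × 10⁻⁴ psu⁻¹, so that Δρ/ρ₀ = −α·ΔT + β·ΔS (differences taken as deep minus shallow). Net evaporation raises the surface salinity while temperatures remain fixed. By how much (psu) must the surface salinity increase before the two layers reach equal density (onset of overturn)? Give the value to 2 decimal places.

4.25 psu

Neutral buoyancy requires −α(T_deep − T_surf) + β(S_deep − S_surf′) = 0.
S_surf′ = S_deep − (α/β)·ΔT = 36.17 − (2.4 × 10⁻⁴/7.4 × 10⁻⁴)·(-9.8) = 39.3484 psu.
Increase required: 39.3484 − 35.10 = 4.2484 psu.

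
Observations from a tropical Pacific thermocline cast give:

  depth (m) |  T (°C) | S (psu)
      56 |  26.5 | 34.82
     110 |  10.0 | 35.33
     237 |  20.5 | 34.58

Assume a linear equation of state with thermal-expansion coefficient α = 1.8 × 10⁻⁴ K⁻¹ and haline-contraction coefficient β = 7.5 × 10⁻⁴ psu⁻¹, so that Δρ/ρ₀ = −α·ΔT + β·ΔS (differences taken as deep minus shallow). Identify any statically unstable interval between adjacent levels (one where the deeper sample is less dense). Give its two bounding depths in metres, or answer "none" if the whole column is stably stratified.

Evaluate Δρ/ρ₀ = −αΔT + βΔS across each adjacent pair:
  56–110 m: −αΔT+βΔS = −(1.8 × 10⁻⁴)(-16.5)+(7.5 × 10⁻⁴)(+0.51) = 3.4 × 10⁻³ → stable
  110–237 m: −αΔT+βΔS = −(1.8 × 10⁻⁴)(+10.5)+(7.5 × 10⁻⁴)(-0.75) = -2.5 × 10⁻³ → UNSTABLE
The 110–237 m interval has Δρ < 0: lighter water underlies denser water.

110–237 m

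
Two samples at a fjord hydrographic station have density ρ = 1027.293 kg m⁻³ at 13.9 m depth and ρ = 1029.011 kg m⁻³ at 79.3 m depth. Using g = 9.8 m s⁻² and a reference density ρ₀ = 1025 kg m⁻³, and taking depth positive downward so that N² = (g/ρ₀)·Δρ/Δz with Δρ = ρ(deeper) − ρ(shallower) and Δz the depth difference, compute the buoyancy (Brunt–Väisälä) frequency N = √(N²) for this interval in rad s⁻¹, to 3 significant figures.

0.0158 rad s⁻¹

Δρ = 1029.011 − 1027.293 = 1.718 kg m⁻³ over Δz = 79.3 − 13.9 = 65.4 m.
N² = (9.8/1025) × (1.718/65.4) = 2.5116 × 10⁻⁴ s⁻².
N = √(2.5116 × 10⁻⁴) = 0.015848 rad s⁻¹ ≈ 0.0158 rad s⁻¹.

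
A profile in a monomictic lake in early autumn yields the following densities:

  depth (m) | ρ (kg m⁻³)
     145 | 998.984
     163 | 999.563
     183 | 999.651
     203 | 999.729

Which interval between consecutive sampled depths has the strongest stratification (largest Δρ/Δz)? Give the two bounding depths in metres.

145–163 m

Compute the density gradient over each adjacent pair:
  145–163 m: Δρ/Δz = 0.579/18 = 0.032 kg m⁻⁴
  163–183 m: Δρ/Δz = 0.088/20 = 4.4 × 10⁻³ kg m⁻⁴
  183–203 m: Δρ/Δz = 0.078/20 = 3.9 × 10⁻³ kg m⁻⁴
The largest gradient is in the 145–163 m interval — the pycnocline.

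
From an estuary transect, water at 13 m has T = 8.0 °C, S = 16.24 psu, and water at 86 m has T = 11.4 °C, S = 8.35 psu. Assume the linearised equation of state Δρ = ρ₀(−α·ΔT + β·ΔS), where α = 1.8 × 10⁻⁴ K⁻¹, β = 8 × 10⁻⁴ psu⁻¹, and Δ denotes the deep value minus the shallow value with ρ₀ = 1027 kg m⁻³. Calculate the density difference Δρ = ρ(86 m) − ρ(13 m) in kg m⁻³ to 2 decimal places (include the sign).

-7.11 kg m⁻³

ΔT = +3.4 K, ΔS = -7.89 psu (deep − shallow).
Δρ/ρ₀ = −(1.8 × 10⁻⁴)(+3.4) + (8 × 10⁻⁴)(-7.89) = -6.924 × 10⁻³.
Δρ = 1027 × (-6.924 × 10⁻³) = -7.11 kg m⁻³.
Negative Δρ: lighter below, statically unstable.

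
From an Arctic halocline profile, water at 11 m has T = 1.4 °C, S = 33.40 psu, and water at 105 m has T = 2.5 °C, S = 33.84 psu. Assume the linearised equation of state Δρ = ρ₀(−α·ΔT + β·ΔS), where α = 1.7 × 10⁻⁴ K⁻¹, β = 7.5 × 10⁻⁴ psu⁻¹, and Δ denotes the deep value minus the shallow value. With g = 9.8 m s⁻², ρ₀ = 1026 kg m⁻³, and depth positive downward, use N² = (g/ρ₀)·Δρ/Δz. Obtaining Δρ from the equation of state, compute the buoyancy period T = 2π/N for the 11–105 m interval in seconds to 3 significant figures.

1.63 × 10³ s

ΔT = +1.1 K, ΔS = +0.44 psu (deep − shallow).
Δρ/ρ₀ = −αΔT + βΔS = -1.87 × 10⁻⁴ + 3.30 × 10⁻⁴ = 1.43 × 10⁻⁴, so Δρ ≈ 0.1467 kg m⁻³.
N² = (g/ρ₀)·Δρ/Δz = g·(Δρ/ρ₀)/Δz = 9.8 × 1.43 × 10⁻⁴ / 94 = 1.4909 × 10⁻⁵ s⁻².
N = √(1.4909 × 10⁻⁵) = 3.8612 × 10⁻³ rad s⁻¹ → T = 2π/N = 1.6273 × 10³ s ≈ 1.63 × 10³ s.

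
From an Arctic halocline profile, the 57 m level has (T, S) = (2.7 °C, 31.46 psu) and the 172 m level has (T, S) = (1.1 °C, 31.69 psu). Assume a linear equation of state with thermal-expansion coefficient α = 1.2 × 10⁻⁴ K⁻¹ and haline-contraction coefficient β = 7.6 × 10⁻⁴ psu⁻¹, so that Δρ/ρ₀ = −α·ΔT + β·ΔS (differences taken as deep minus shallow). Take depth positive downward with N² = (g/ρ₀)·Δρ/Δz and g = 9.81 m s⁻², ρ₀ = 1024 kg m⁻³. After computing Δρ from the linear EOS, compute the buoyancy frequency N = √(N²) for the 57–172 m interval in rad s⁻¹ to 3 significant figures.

5.59 × 10⁻³ rad s⁻¹

ΔT = -1.6 K, ΔS = +0.23 psu (deep − shallow).
Δρ/ρ₀ = −αΔT + βΔS = 1.92 × 10⁻⁴ + 1.748 × 10⁻⁴ = 3.668 × 10⁻⁴, so Δρ ≈ 0.3756 kg m⁻³.
N² = (g/ρ₀)·Δρ/Δz = g·(Δρ/ρ₀)/Δz = 9.81 × 3.668 × 10⁻⁴ / 115 = 3.1290 × 10⁻⁵ s⁻².
N = √(3.1290 × 10⁻⁵) = 5.5937 × 10⁻³ rad s⁻¹ ≈ 5.59 × 10⁻³ rad s⁻¹.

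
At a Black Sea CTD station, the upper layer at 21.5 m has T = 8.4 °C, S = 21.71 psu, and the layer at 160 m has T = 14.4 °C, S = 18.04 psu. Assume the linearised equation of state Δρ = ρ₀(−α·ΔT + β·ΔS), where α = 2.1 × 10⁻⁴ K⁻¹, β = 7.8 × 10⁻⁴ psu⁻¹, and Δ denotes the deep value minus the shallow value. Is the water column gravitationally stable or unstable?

ΔT = 14.4 − 8.4 = +6.0 K and ΔS = 18.04 − 21.71 = -3.67 psu (deep − shallow).
−αΔT = -1.26 × 10⁻³; βΔS = -2.8626 × 10⁻³; sum Δρ/ρ₀ = -4.1226 × 10⁻³.
Δρ/ρ₀ < 0, so Δρ < 0: deeper water is lighter → statically unstable; the column would overturn.

unstable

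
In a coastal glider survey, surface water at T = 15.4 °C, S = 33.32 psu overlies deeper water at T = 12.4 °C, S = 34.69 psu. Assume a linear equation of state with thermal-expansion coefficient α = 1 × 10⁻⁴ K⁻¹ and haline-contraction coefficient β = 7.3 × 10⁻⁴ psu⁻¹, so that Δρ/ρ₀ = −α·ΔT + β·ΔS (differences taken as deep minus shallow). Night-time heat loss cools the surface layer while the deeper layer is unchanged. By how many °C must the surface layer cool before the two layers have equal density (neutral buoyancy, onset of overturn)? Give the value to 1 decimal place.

13.0 °C

Neutral buoyancy requires Δρ = 0, i.e. −α(T_deep − T_surf′) + β(S_deep − S_surf) = 0.
T_surf′ = T_deep − (β/α)·ΔS = 12.4 − (7.3 × 10⁻⁴/1 × 10⁻⁴)·(+1.37) = 2.399 °C.
Cooling required: 15.4 − (2.399) = 13.001 °C.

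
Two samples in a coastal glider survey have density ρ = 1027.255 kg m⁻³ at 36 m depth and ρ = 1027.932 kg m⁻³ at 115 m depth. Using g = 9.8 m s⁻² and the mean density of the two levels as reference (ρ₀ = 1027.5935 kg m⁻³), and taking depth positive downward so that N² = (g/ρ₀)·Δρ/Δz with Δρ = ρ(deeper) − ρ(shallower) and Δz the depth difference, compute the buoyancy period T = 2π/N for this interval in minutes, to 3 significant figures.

Δρ = 1027.932 − 1027.255 = 0.677 kg m⁻³ over Δz = 115 − 36 = 79 m.
N² = (9.8/1027.5935) × (0.677/79) = 8.1727 × 10⁻⁵ s⁻².
N = √(8.1727 × 10⁻⁵) = 9.0403 × 10⁻³ rad s⁻¹, so T = 2π/N = 695.02 s = 11.584 min ≈ 11.6 min.

11.6 min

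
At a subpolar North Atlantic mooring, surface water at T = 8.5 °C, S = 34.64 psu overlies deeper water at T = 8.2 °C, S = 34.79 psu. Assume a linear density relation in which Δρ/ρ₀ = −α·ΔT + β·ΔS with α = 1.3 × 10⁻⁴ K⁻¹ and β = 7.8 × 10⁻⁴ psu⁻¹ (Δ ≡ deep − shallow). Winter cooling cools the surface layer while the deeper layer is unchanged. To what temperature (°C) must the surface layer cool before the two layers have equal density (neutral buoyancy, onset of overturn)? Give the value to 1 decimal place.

Neutral buoyancy requires Δρ = 0, i.e. −α(T_deep − T_surf′) + β(S_deep − S_surf) = 0.
T_surf′ = T_deep − (β/α)·ΔS = 8.2 − (7.8 × 10⁻⁴/1.3 × 10⁻⁴)·(+0.15) = 7.300 °C.
Cooling required: 8.5 − (7.300) = 1.200 °C.

7.3 °C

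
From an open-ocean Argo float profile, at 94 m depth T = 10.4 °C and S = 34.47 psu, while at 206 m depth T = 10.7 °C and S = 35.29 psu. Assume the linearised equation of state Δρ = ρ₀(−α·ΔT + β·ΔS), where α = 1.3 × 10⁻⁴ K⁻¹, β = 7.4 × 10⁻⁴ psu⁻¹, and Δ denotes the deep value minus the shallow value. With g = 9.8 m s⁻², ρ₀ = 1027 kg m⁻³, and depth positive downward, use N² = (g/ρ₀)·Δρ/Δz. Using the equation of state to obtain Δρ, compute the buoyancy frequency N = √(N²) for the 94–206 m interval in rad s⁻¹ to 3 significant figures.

7.05 × 10⁻³ rad s⁻¹

ΔT = +0.3 K, ΔS = +0.82 psu (deep − shallow).
Δρ/ρ₀ = −αΔT + βΔS = -3.90 × 10⁻⁵ + 6.068 × 10⁻⁴ = 5.678 × 10⁻⁴, so Δρ ≈ 0.5831 kg m⁻³.
N² = (g/ρ₀)·Δρ/Δz = g·(Δρ/ρ₀)/Δz = 9.8 × 5.678 × 10⁻⁴ / 112 = 4.9683 × 10⁻⁵ s⁻².
N = √(4.9683 × 10⁻⁵) = 7.0486 × 10⁻³ rad s⁻¹ ≈ 7.05 × 10⁻³ rad s⁻¹.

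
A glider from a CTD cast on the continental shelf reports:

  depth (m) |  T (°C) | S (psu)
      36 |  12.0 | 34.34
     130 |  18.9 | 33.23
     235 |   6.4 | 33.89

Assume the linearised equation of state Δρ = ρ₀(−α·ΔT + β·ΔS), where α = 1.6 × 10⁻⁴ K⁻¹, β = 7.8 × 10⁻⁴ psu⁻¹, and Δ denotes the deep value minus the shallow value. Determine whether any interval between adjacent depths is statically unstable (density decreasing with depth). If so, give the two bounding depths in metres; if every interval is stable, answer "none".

36–130 m

Evaluate Δρ/ρ₀ = −αΔT + βΔS across each adjacent pair:
  36–130 m: −αΔT+βΔS = −(1.6 × 10⁻⁴)(+6.9)+(7.8 × 10⁻⁴)(-1.11) = -2.0 × 10⁻³ → UNSTABLE
  130–235 m: −αΔT+βΔS = −(1.6 × 10⁻⁴)(-12.5)+(7.8 × 10⁻⁴)(+0.66) = 2.5 × 10⁻³ → stable
The 36–130 m interval has Δρ < 0: lighter water underlies denser water.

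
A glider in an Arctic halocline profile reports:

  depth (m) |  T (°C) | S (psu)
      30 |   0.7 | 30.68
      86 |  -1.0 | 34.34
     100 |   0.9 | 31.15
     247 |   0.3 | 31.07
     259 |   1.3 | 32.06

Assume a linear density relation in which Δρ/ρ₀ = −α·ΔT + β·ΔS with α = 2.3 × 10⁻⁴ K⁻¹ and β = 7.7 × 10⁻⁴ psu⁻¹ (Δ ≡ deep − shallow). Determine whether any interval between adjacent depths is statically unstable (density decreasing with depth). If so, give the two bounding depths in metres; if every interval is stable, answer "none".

Evaluate Δρ/ρ₀ = −αΔT + βΔS across each adjacent pair:
  30–86 m: −αΔT+βΔS = −(2.3 × 10⁻⁴)(-1.7)+(7.7 × 10⁻⁴)(+3.66) = 3.2 × 10⁻³ → stable
  86–100 m: −αΔT+βΔS = −(2.3 × 10⁻⁴)(+1.9)+(7.7 × 10⁻⁴)(-3.19) = -2.9 × 10⁻³ → UNSTABLE
  100–247 m: −αΔT+βΔS = −(2.3 × 10⁻⁴)(-0.6)+(7.7 × 10⁻⁴)(-0.08) = 7.6 × 10⁻⁵ → stable
  247–259 m: −αΔT+βΔS = −(2.3 × 10⁻⁴)(+1.0)+(7.7 × 10⁻⁴)(+0.99) = 5.3 × 10⁻⁴ → stable
The 86–100 m interval has Δρ < 0: lighter water underlies denser water.

86–100 m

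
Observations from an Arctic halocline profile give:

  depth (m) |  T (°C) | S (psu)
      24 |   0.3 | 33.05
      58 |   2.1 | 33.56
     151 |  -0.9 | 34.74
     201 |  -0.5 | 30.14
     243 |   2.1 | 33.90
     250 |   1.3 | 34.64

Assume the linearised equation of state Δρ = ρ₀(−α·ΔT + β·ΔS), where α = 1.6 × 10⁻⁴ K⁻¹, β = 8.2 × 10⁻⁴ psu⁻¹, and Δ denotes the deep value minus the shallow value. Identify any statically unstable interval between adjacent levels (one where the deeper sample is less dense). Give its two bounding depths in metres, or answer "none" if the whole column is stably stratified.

Evaluate Δρ/ρ₀ = −αΔT + βΔS across each adjacent pair:
  24–58 m: −αΔT+βΔS = −(1.6 × 10⁻⁴)(+1.8)+(8.2 × 10⁻⁴)(+0.51) = 1.3 × 10⁻⁴ → stable
  58–151 m: −αΔT+βΔS = −(1.6 × 10⁻⁴)(-3.0)+(8.2 × 10⁻⁴)(+1.18) = 1.4 × 10⁻³ → stable
  151–201 m: −αΔT+βΔS = −(1.6 × 10⁻⁴)(+0.4)+(8.2 × 10⁻⁴)(-4.60) = -3.8 × 10⁻³ → UNSTABLE
  201–243 m: −αΔT+βΔS = −(1.6 × 10⁻⁴)(+2.6)+(8.2 × 10⁻⁴)(+3.76) = 2.7 × 10⁻³ → stable
  243–250 m: −αΔT+βΔS = −(1.6 × 10⁻⁴)(-0.8)+(8.2 × 10⁻⁴)(+0.74) = 7.3 × 10⁻⁴ → stable
The 151–201 m interval has Δρ < 0: lighter water underlies denser water.

151–201 m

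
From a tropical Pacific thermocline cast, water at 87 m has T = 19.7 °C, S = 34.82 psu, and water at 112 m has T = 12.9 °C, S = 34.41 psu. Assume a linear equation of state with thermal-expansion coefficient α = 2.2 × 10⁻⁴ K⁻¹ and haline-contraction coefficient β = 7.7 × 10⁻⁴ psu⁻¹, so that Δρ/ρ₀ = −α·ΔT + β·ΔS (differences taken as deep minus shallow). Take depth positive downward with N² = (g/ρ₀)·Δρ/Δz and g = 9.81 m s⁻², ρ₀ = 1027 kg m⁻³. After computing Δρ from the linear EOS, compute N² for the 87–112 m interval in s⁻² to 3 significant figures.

ΔT = -6.8 K, ΔS = -0.41 psu (deep − shallow).
Δρ/ρ₀ = −αΔT + βΔS = 1.496 × 10⁻³ − 3.157 × 10⁻⁴ = 1.1803 × 10⁻³, so Δρ ≈ 1.212 kg m⁻³.
N² = (g/ρ₀)·Δρ/Δz = g·(Δρ/ρ₀)/Δz = 9.81 × 1.1803 × 10⁻³ / 25 = 4.6315 × 10⁻⁴ s⁻² ≈ 4.63 × 10⁻⁴ s⁻².

4.63 × 10⁻⁴ s⁻²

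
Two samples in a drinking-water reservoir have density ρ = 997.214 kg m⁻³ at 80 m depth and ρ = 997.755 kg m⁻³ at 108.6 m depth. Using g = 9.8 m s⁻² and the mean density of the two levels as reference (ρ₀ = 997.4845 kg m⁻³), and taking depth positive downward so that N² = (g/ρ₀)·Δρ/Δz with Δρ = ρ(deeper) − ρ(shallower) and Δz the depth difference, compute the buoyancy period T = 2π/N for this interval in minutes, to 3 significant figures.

7.68 min

Δρ = 997.755 − 997.214 = 0.541 kg m⁻³ over Δz = 108.6 − 80 = 28.6 m.
N² = (9.8/997.4845) × (0.541/28.6) = 1.8585 × 10⁻⁴ s⁻².
N = √(1.8585 × 10⁻⁴) = 0.013633 rad s⁻¹, so T = 2π/N = 460.88 s = 7.6813 min ≈ 7.68 min.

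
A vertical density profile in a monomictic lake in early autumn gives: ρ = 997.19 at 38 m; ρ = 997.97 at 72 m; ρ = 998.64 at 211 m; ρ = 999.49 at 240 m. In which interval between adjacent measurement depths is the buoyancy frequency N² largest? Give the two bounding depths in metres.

211–240 m

Compute the density gradient over each adjacent pair:
  38–72 m: Δρ/Δz = 0.78/34 = 0.023 kg m⁻⁴
  72–211 m: Δρ/Δz = 0.67/139 = 4.8 × 10⁻³ kg m⁻⁴
  211–240 m: Δρ/Δz = 0.85/29 = 0.029 kg m⁻⁴
The largest gradient is in the 211–240 m interval — the pycnocline.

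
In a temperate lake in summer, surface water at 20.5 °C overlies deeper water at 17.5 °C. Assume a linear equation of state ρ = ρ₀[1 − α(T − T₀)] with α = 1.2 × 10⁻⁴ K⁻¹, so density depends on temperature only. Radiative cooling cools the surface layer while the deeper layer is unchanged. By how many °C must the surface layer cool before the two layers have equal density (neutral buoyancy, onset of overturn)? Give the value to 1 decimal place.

3.0 °C

With temperature the only control, equal density requires T_surf′ = T_deep.
T_surf′ = 17.5 °C.
Cooling required: 20.5 − 17.5 = 3.0 °C.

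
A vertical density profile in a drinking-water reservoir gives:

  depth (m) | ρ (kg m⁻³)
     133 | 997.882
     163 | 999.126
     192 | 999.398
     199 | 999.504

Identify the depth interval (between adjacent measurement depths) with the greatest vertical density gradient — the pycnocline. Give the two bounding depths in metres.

133–163 m

Compute the density gradient over each adjacent pair:
  133–163 m: Δρ/Δz = 1.244/30 = 0.041 kg m⁻⁴
  163–192 m: Δρ/Δz = 0.272/29 = 9.4 × 10⁻³ kg m⁻⁴
  192–199 m: Δρ/Δz = 0.106/7 = 0.015 kg m⁻⁴
The largest gradient is in the 133–163 m interval — the pycnocline.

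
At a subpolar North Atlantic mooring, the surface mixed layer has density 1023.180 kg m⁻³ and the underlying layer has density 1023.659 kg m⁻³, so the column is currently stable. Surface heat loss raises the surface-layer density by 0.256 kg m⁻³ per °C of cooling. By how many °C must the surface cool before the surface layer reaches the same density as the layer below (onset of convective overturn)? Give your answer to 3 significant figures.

1.87 °C

Density deficit of the surface layer: 1023.659 − 1023.180 = 0.479 kg m⁻³.
Required change = 0.479 / 0.256 = 1.87 °C.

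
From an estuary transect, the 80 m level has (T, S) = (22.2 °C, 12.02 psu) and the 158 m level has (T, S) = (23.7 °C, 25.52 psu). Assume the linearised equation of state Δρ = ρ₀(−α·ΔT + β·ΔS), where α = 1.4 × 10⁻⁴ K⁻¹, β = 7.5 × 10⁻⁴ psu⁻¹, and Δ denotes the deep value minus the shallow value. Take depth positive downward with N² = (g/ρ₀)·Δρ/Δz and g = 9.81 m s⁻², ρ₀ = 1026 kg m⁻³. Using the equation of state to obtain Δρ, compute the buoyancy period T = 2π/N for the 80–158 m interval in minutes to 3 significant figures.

2.97 min

ΔT = +1.5 K, ΔS = +13.50 psu (deep − shallow).
Δρ/ρ₀ = −αΔT + βΔS = -2.10 × 10⁻⁴ + 0.010125 = 9.915 × 10⁻³, so Δρ ≈ 10.17 kg m⁻³.
N² = (g/ρ₀)·Δρ/Δz = g·(Δρ/ρ₀)/Δz = 9.81 × 9.915 × 10⁻³ / 78 = 1.2470 × 10⁻³ s⁻².
N = √(1.2470 × 10⁻³) = 0.035313 rad s⁻¹ → T = 2π/N = 177.93 s = 2.9655 min ≈ 2.97 min.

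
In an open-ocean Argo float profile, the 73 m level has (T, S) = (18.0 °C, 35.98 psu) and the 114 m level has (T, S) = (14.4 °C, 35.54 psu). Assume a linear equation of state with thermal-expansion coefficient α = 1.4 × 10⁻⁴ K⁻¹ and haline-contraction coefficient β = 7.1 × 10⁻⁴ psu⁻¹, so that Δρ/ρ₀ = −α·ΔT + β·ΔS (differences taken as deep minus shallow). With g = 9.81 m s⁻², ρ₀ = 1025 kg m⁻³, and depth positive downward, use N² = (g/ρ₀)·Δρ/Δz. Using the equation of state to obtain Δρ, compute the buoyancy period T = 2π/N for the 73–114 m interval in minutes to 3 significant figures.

ΔT = -3.6 K, ΔS = -0.44 psu (deep − shallow).
Δρ/ρ₀ = −αΔT + βΔS = 5.04 × 10⁻⁴ − 3.124 × 10⁻⁴ = 1.916 × 10⁻⁴, so Δρ ≈ 0.1964 kg m⁻³.
N² = (g/ρ₀)·Δρ/Δz = g·(Δρ/ρ₀)/Δz = 9.81 × 1.916 × 10⁻⁴ / 41 = 4.5844 × 10⁻⁵ s⁻².
N = √(4.5844 × 10⁻⁵) = 6.7708 × 10⁻³ rad s⁻¹ → T = 2π/N = 927.98 s = 15.466 min ≈ 15.5 min.

15.5 min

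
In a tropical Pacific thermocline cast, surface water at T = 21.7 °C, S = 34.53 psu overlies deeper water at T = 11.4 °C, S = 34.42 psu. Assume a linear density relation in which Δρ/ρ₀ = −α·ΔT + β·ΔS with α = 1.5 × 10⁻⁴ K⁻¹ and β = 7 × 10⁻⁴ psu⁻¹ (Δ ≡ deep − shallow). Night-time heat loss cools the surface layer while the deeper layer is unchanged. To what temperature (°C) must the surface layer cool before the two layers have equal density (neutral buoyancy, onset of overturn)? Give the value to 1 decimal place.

11.9 °C

Neutral buoyancy requires Δρ = 0, i.e. −α(T_deep − T_surf′) + β(S_deep − S_surf) = 0.
T_surf′ = T_deep − (β/α)·ΔS = 11.4 − (7 × 10⁻⁴/1.5 × 10⁻⁴)·(-0.11) = 11.913 °C.
Cooling required: 21.7 − (11.913) = 9.787 °C.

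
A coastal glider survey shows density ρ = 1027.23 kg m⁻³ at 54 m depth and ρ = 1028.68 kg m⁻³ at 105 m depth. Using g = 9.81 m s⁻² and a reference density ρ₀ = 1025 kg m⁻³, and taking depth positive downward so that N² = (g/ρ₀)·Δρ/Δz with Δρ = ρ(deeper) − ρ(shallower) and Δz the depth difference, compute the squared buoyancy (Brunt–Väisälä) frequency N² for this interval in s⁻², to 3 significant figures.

2.72 × 10⁻⁴ s⁻²

Δρ = 1028.68 − 1027.23 = 1.45 kg m⁻³ over Δz = 105 − 54 = 51 m.
N² = (9.81/1025) × (1.45/51) = 2.7211 × 10⁻⁴ s⁻² ≈ 2.72 × 10⁻⁴ s⁻².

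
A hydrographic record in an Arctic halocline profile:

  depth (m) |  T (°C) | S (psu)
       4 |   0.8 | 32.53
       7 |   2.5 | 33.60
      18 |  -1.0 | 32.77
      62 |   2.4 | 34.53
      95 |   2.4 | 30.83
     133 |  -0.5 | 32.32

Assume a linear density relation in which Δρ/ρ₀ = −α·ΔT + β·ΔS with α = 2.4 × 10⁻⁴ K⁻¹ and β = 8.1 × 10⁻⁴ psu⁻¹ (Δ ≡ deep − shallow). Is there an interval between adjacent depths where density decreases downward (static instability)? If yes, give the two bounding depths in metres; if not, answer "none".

62–95 m

Evaluate Δρ/ρ₀ = −αΔT + βΔS across each adjacent pair:
  4–7 m: −αΔT+βΔS = −(2.4 × 10⁻⁴)(+1.7)+(8.1 × 10⁻⁴)(+1.07) = 4.6 × 10⁻⁴ → stable
  7–18 m: −αΔT+βΔS = −(2.4 × 10⁻⁴)(-3.5)+(8.1 × 10⁻⁴)(-0.83) = 1.7 × 10⁻⁴ → stable
  18–62 m: −αΔT+βΔS = −(2.4 × 10⁻⁴)(+3.4)+(8.1 × 10⁻⁴)(+1.76) = 6.1 × 10⁻⁴ → stable
  62–95 m: −αΔT+βΔS = −(2.4 × 10⁻⁴)(+0.0)+(8.1 × 10⁻⁴)(-3.70) = -3.0 × 10⁻³ → UNSTABLE
  95–133 m: −αΔT+βΔS = −(2.4 × 10⁻⁴)(-2.9)+(8.1 × 10⁻⁴)(+1.49) = 1.9 × 10⁻³ → stable
The 62–95 m interval has Δρ < 0: lighter water underlies denser water.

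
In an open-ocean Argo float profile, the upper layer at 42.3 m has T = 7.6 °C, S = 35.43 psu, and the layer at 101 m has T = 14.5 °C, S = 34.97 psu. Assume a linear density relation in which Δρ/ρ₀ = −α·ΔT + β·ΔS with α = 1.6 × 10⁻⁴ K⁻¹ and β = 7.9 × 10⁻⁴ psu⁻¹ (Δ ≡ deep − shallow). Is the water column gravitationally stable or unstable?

ΔT = 14.5 − 7.6 = +6.9 K and ΔS = 34.97 − 35.43 = -0.46 psu (deep − shallow).
−αΔT = -1.104 × 10⁻³; βΔS = -3.634 × 10⁻⁴; sum Δρ/ρ₀ = -1.4674 × 10⁻³.
Δρ/ρ₀ < 0, so Δρ < 0: deeper water is lighter → statically unstable; the column would overturn.

unstable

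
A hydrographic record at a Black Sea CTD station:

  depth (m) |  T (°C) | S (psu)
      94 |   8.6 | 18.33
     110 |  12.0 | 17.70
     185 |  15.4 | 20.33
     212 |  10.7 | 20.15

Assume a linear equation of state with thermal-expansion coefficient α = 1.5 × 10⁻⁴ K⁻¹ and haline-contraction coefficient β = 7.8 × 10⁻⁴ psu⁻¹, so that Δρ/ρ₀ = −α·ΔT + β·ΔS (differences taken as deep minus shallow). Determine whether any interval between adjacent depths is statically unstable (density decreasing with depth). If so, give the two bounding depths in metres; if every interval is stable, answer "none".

Evaluate Δρ/ρ₀ = −αΔT + βΔS across each adjacent pair:
  94–110 m: −αΔT+βΔS = −(1.5 × 10⁻⁴)(+3.4)+(7.8 × 10⁻⁴)(-0.63) = -1.0 × 10⁻³ → UNSTABLE
  110–185 m: −αΔT+βΔS = −(1.5 × 10⁻⁴)(+3.4)+(7.8 × 10⁻⁴)(+2.63) = 1.5 × 10⁻³ → stable
  185–212 m: −αΔT+βΔS = −(1.5 × 10⁻⁴)(-4.7)+(7.8 × 10⁻⁴)(-0.18) = 5.6 × 10⁻⁴ → stable
The 94–110 m interval has Δρ < 0: lighter water underlies denser water.

94–110 m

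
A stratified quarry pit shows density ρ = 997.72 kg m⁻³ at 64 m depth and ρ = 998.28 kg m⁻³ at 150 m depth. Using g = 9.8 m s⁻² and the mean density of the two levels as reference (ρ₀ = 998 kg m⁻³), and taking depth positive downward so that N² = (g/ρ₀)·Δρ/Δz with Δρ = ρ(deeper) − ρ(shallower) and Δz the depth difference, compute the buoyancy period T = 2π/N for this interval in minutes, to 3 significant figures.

Δρ = 998.28 − 997.72 = 0.56 kg m⁻³ over Δz = 150 − 64 = 86 m.
N² = (9.8/998) × (0.56/86) = 6.3942 × 10⁻⁵ s⁻².
N = √(6.3942 × 10⁻⁵) = 7.9964 × 10⁻³ rad s⁻¹, so T = 2π/N = 785.75 s = 13.096 min ≈ 13.1 min.
Since Δρ > 0 the layer is stably stratified.

13.1 min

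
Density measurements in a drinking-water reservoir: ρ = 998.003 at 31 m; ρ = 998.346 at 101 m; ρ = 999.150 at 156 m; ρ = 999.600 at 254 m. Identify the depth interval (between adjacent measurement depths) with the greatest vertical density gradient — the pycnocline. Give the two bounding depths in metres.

101–156 m

Compute the density gradient over each adjacent pair:
  31–101 m: Δρ/Δz = 0.343/70 = 4.9 × 10⁻³ kg m⁻⁴
  101–156 m: Δρ/Δz = 0.804/55 = 0.015 kg m⁻⁴
  156–254 m: Δρ/Δz = 0.450/98 = 4.6 × 10⁻³ kg m⁻⁴
The largest gradient is in the 101–156 m interval — the pycnocline.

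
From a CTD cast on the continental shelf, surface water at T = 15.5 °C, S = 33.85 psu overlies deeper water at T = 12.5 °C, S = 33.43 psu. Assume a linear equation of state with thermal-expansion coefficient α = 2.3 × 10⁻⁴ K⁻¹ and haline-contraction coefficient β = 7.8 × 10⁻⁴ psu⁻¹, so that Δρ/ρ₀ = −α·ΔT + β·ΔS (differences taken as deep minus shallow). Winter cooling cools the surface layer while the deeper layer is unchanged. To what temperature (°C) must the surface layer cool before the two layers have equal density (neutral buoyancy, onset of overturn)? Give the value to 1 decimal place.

Neutral buoyancy requires Δρ = 0, i.e. −α(T_deep − T_surf′) + β(S_deep − S_surf) = 0.
T_surf′ = T_deep − (β/α)·ΔS = 12.5 − (7.8 × 10⁻⁴/2.3 × 10⁻⁴)·(-0.42) = 13.924 °C.
Cooling required: 15.5 − (13.924) = 1.576 °C.

13.9 °C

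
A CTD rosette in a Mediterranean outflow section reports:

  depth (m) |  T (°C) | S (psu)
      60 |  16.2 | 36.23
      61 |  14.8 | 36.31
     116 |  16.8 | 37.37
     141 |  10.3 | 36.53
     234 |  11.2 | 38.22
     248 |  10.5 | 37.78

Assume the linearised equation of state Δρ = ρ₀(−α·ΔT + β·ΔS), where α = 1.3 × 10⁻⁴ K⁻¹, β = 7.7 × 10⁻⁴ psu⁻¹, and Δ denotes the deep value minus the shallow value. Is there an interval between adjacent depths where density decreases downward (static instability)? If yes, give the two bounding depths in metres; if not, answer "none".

Evaluate Δρ/ρ₀ = −αΔT + βΔS across each adjacent pair:
  60–61 m: −αΔT+βΔS = −(1.3 × 10⁻⁴)(-1.4)+(7.7 × 10⁻⁴)(+0.08) = 2.4 × 10⁻⁴ → stable
  61–116 m: −αΔT+βΔS = −(1.3 × 10⁻⁴)(+2.0)+(7.7 × 10⁻⁴)(+1.06) = 5.6 × 10⁻⁴ → stable
  116–141 m: −αΔT+βΔS = −(1.3 × 10⁻⁴)(-6.5)+(7.7 × 10⁻⁴)(-0.84) = 2.0 × 10⁻⁴ → stable
  141–234 m: −αΔT+βΔS = −(1.3 × 10⁻⁴)(+0.9)+(7.7 × 10⁻⁴)(+1.69) = 1.2 × 10⁻³ → stable
  234–248 m: −αΔT+βΔS = −(1.3 × 10⁻⁴)(-0.7)+(7.7 × 10⁻⁴)(-0.44) = -2.5 × 10⁻⁴ → UNSTABLE
The 234–248 m interval has Δρ < 0: lighter water underlies denser water.

234–248 m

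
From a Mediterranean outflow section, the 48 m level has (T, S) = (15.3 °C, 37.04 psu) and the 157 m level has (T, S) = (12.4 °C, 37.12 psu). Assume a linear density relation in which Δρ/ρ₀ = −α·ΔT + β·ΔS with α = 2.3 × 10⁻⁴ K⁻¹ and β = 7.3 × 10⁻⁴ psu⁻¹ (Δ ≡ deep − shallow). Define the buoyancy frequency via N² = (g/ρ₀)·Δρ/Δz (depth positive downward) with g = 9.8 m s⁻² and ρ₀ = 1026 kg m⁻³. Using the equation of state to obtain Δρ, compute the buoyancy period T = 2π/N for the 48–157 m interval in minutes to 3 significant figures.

13.0 min

ΔT = -2.9 K, ΔS = +0.08 psu (deep − shallow).
Δρ/ρ₀ = −αΔT + βΔS = 6.67 × 10⁻⁴ + 5.84 × 10⁻⁵ = 7.254 × 10⁻⁴, so Δρ ≈ 0.7443 kg m⁻³.
N² = (g/ρ₀)·Δρ/Δz = g·(Δρ/ρ₀)/Δz = 9.8 × 7.254 × 10⁻⁴ / 109 = 6.5219 × 10⁻⁵ s⁻².
N = √(6.5219 × 10⁻⁵) = 8.0758 × 10⁻³ rad s⁻¹ → T = 2π/N = 778.03 s = 12.967 min ≈ 13.0 min.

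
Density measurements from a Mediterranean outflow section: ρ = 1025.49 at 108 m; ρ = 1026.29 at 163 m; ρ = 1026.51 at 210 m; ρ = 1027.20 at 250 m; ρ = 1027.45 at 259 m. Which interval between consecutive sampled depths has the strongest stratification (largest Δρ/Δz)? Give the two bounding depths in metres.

250–259 m

Compute the density gradient over each adjacent pair:
  108–163 m: Δρ/Δz = 0.80/55 = 0.015 kg m⁻⁴
  163–210 m: Δρ/Δz = 0.22/47 = 4.7 × 10⁻³ kg m⁻⁴
  210–250 m: Δρ/Δz = 0.69/40 = 0.017 kg m⁻⁴
  250–259 m: Δρ/Δz = 0.25/9 = 0.028 kg m⁻⁴
The largest gradient is in the 250–259 m interval — the pycnocline.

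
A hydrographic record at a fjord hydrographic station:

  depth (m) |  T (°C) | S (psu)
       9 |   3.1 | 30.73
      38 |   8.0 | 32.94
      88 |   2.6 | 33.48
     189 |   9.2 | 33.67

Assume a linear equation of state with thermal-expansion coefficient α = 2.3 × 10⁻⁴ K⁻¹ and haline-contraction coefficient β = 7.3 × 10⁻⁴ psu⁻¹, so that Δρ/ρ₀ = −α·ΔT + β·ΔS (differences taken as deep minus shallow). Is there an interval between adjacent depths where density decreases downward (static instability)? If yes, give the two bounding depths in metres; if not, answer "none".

Evaluate Δρ/ρ₀ = −αΔT + βΔS across each adjacent pair:
  9–38 m: −αΔT+βΔS = −(2.3 × 10⁻⁴)(+4.9)+(7.3 × 10⁻⁴)(+2.21) = 4.9 × 10⁻⁴ → stable
  38–88 m: −αΔT+βΔS = −(2.3 × 10⁻⁴)(-5.4)+(7.3 × 10⁻⁴)(+0.54) = 1.6 × 10⁻³ → stable
  88–189 m: −αΔT+βΔS = −(2.3 × 10⁻⁴)(+6.6)+(7.3 × 10⁻⁴)(+0.19) = -1.4 × 10⁻³ → UNSTABLE
The 88–189 m interval has Δρ < 0: lighter water underlies denser water.

88–189 m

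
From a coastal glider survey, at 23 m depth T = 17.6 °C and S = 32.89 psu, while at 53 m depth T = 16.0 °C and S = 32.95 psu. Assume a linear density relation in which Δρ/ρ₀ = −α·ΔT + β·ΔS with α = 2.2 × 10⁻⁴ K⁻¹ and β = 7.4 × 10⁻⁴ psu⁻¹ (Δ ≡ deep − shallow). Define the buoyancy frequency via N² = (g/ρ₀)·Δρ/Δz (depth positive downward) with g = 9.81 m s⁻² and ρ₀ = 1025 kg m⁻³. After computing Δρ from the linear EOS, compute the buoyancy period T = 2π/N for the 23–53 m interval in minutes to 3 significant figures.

9.20 min

ΔT = -1.6 K, ΔS = +0.06 psu (deep − shallow).
Δρ/ρ₀ = −αΔT + βΔS = 3.52 × 10⁻⁴ + 4.44 × 10⁻⁵ = 3.964 × 10⁻⁴, so Δρ ≈ 0.4063 kg m⁻³.
N² = (g/ρ₀)·Δρ/Δz = g·(Δρ/ρ₀)/Δz = 9.81 × 3.964 × 10⁻⁴ / 30 = 1.2962 × 10⁻⁴ s⁻².
N = √(1.2962 × 10⁻⁴) = 0.011385 rad s⁻¹ → T = 2π/N = 551.88 s = 9.1980 min ≈ 9.20 min.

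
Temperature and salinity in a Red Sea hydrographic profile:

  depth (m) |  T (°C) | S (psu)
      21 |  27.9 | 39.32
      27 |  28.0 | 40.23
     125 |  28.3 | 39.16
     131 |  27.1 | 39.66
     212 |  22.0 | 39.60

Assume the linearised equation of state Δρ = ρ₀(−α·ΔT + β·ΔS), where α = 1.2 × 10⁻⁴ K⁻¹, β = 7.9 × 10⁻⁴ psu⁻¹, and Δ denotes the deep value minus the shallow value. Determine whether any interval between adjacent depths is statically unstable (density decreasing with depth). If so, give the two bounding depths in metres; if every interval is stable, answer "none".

27–125 m

Evaluate Δρ/ρ₀ = −αΔT + βΔS across each adjacent pair:
  21–27 m: −αΔT+βΔS = −(1.2 × 10⁻⁴)(+0.1)+(7.9 × 10⁻⁴)(+0.91) = 7.1 × 10⁻⁴ → stable
  27–125 m: −αΔT+βΔS = −(1.2 × 10⁻⁴)(+0.3)+(7.9 × 10⁻⁴)(-1.07) = -8.8 × 10⁻⁴ → UNSTABLE
  125–131 m: −αΔT+βΔS = −(1.2 × 10⁻⁴)(-1.2)+(7.9 × 10⁻⁴)(+0.50) = 5.4 × 10⁻⁴ → stable
  131–212 m: −αΔT+βΔS = −(1.2 × 10⁻⁴)(-5.1)+(7.9 × 10⁻⁴)(-0.06) = 5.6 × 10⁻⁴ → stable
The 27–125 m interval has Δρ < 0: lighter water underlies denser water.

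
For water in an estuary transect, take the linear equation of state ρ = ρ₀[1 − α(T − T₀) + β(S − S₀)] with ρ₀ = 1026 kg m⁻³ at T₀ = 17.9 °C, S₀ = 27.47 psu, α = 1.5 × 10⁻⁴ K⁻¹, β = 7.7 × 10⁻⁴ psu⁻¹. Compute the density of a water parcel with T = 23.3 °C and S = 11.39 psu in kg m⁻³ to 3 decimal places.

1012.465 kg m⁻³

T − T₀ = +5.4 K, S − S₀ = -16.08 psu.
Bracket = 1 − α·(+5.4) + β·(-16.08) = 1 + (-0.0131916) = 0.9868084.
ρ = 1026 × 0.9868084 = 1012.465 kg m⁻³.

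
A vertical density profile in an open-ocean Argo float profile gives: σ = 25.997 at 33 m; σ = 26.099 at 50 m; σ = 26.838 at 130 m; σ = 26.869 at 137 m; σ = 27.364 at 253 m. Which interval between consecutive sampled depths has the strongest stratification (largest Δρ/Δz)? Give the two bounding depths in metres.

Compute the density gradient over each adjacent pair:
  33–50 m: Δρ/Δz = 0.102/17 = 6.0 × 10⁻³ kg m⁻⁴
  50–130 m: Δρ/Δz = 0.739/80 = 9.2 × 10⁻³ kg m⁻⁴
  130–137 m: Δρ/Δz = 0.031/7 = 4.4 × 10⁻³ kg m⁻⁴
  137–253 m: Δρ/Δz = 0.495/116 = 4.3 × 10⁻³ kg m⁻⁴
The largest gradient is in the 50–130 m interval — the pycnocline.

50–130 m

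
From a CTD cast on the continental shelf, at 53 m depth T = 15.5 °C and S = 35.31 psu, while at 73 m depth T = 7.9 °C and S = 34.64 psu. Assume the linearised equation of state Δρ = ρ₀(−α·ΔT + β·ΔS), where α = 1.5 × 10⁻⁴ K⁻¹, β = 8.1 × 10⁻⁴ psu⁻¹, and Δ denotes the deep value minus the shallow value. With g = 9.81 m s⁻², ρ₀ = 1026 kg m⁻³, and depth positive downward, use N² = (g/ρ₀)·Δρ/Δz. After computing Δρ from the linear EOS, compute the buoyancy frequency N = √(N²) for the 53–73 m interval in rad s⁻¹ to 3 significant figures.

ΔT = -7.6 K, ΔS = -0.67 psu (deep − shallow).
Δρ/ρ₀ = −αΔT + βΔS = 1.14 × 10⁻³ − 5.427 × 10⁻⁴ = 5.973 × 10⁻⁴, so Δρ ≈ 0.6128 kg m⁻³.
N² = (g/ρ₀)·Δρ/Δz = g·(Δρ/ρ₀)/Δz = 9.81 × 5.973 × 10⁻⁴ / 20 = 2.9298 × 10⁻⁴ s⁻².
N = √(2.9298 × 10⁻⁴) = 0.017117 rad s⁻¹ ≈ 0.0171 rad s⁻¹.

0.0171 rad s⁻¹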